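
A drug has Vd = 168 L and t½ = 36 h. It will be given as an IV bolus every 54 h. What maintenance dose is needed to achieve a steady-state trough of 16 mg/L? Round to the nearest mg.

τ/t½ = 54/36 ≈ 1.5, so f = (1/2)^(54/36) ≈ 0.353553.
Cmin,ss = (D/Vd)·f/(1−f), so D = Cmin,ss·Vd·(1−f)/f.
D = 16 × 168 × (1−f)/f ≈ 16 × 168 × 1.82843 ≈ 4914.82 mg.

4915 mg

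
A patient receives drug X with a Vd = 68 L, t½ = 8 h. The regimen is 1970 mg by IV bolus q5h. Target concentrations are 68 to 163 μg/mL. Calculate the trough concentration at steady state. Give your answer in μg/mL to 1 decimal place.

k = ln2/t½ = ln2/8 ≈ 0.086643 h⁻¹; fraction remaining f = e^(−kτ) = e^(−0.086643×5) ≈ 0.6484.
Single-dose peak C₀ = D/Vd = 1970/68 ≈ 28.971 μg/mL.
Steady-state trough Cmin,ss = C₀·f/(1−f) ≈ 28.971 × 0.6484/0.3516 ≈ 53.427 μg/mL.
Trough 53.4 μg/mL vs MEC 68 μg/mL: subtherapeutic.

53.4 μg/mL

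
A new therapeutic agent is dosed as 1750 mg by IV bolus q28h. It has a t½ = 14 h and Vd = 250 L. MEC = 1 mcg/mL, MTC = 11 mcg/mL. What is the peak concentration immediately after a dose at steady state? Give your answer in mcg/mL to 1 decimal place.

τ = 28 h = 2 half-lives, so f = (1/2)^2 = 0.25.
At steady state, R = 1/(1 − 0.25) = 4/3.
Single-dose peak C₀ = D/Vd = 1750/250 = 7 mcg/mL.
Steady-state peak Cmax,ss = C₀·R = 7 × 4/3 ≈ 9.333 mcg/mL.
Peak 9.3 mcg/mL vs MTC 11 mcg/mL: below toxic threshold.

9.3 mcg/mL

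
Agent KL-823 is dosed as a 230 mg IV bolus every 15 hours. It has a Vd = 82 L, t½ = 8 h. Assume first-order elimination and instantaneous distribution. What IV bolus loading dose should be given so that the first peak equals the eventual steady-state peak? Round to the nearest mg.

316 mg

f = (1/2)^(15/8) ≈ 0.272627; accumulation ratio R = 1/(1−f) ≈ 1.37481.
Loading dose to hit Cmax,ss on first dose: D_load = D_maint·R ≈ 230 × 1.37481 ≈ 316.21 mg.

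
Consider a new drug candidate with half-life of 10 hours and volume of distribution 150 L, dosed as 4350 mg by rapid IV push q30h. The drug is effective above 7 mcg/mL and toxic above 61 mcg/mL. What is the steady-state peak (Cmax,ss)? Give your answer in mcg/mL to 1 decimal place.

τ = 30 h = 3 half-lives, so f = (1/2)^3 = 0.125.
Accumulation ratio R = 1/(1 − f) = 1/0.875 = 8/7.
Single-dose peak C₀ = D/Vd = 4350/150 = 29 mcg/mL.
Steady-state peak Cmax,ss = C₀·R = 29 × 8/7 ≈ 33.143 mcg/mL.
Peak 33.1 mcg/mL vs MTC 61 mcg/mL: below toxic threshold.

33.1 mcg/mL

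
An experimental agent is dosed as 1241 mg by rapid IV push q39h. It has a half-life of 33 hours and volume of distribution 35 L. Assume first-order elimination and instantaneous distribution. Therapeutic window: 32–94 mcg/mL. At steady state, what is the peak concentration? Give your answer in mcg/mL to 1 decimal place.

k = ln2/t½ = ln2/33 ≈ 0.021004 h⁻¹; fraction remaining f = e^(−kτ) = e^(−0.021004×39) ≈ 0.4408.
At steady state, accumulation factor R = 1/(1 − e^(−kτ)) ≈ 1.7883.
Each bolus raises the concentration by D/Vd = 1241/35 ≈ 35.457 mcg/mL.
Steady-state peak Cmax,ss = C₀·R ≈ 35.457 × 1.7883 ≈ 63.408 mcg/mL.
Peak 63.4 mcg/mL vs MTC 94 mcg/mL: below toxic threshold.

63.4 mcg/mL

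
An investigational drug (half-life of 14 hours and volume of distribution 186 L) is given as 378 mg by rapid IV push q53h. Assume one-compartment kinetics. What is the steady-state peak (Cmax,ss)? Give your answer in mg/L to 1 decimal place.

2.2 mg/L

k = ln2/t½ = ln2/14 ≈ 0.049511 h⁻¹; fraction remaining f = e^(−kτ) = e^(−0.049511×53) ≈ 0.0725.
Accumulation ratio R = 1/(1 − f) ≈ 1/0.9275 ≈ 1.0782.
Each bolus raises the concentration by D/Vd = 378/186 ≈ 2.032 mg/L.
Steady-state peak Cmax,ss = C₀·R ≈ 2.032 × 1.0782 ≈ 2.191 mg/L.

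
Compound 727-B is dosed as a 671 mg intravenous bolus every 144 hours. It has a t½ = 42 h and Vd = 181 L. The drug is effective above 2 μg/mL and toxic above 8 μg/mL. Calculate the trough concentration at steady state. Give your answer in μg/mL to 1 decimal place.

τ/t½ = 144/42 ≈ 3.4286, so fraction remaining f = (1/2)^(144/42) ≈ 0.0929.
At steady state, accumulation factor R = 1/(1 − e^(−kτ)) ≈ 1.1024.
Single-dose peak C₀ = D/Vd = 671/181 ≈ 3.707 μg/mL.
Steady-state peak Cmax,ss = C₀·R ≈ 3.707 × 1.1024 ≈ 4.087 μg/mL.
One interval later, Cmin,ss = Cmax,ss·e^(−kτ) ≈ 4.087 × 0.0929 ≈ 0.380 μg/mL.
Trough 0.4 μg/mL vs MEC 2 μg/mL: subtherapeutic.

0.4 μg/mL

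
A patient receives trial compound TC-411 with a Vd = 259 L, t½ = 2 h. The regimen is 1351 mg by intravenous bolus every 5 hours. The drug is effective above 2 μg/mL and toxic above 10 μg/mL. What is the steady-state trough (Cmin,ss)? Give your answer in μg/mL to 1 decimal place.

τ/t½ = 5/2 ≈ 2.5, so fraction remaining f = (1/2)^(5/2) ≈ 0.1768.
At steady state, accumulation factor R = 1/(1 − e^(−kτ)) ≈ 1.2148.
Each bolus raises the concentration by D/Vd = 1351/259 ≈ 5.216 μg/mL.
Cmax,ss = C₀/(1 − f) ≈ 5.216/0.8232 ≈ 6.336 μg/mL.
Steady-state trough Cmin,ss = Cmax,ss·f ≈ 6.336 × 0.1768 ≈ 1.120 μg/mL.
Trough 1.1 μg/mL vs MEC 2 μg/mL: subtherapeutic.

1.1 μg/mL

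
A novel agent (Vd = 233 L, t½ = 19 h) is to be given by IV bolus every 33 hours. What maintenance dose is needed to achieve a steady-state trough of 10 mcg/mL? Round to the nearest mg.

5436 mg

τ/t½ = 33/19 ≈ 1.7368, so f = (1/2)^(33/19) ≈ 0.300026.
Cmin,ss = (D/Vd)·f/(1−f), so D = Cmin,ss·Vd·(1−f)/f.
D = 10 × 233 × (1−f)/f ≈ 10 × 233 × 2.33304 ≈ 5435.98 mg.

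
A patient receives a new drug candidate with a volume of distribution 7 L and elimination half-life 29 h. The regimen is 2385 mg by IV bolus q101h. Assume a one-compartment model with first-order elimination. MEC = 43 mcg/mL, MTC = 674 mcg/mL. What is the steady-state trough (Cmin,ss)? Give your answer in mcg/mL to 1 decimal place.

τ/t½ = 101/29 ≈ 3.4828, so fraction remaining f = (1/2)^(101/29) ≈ 0.0895.
At steady state, accumulation factor R = 1/(1 − e^(−kτ)) ≈ 1.0983.
Single-dose peak C₀ = D/Vd = 2385/7 ≈ 340.714 mcg/mL.
Cmax,ss = C₀/(1 − f) ≈ 340.714/0.9105 ≈ 374.205 mcg/mL.
Steady-state trough Cmin,ss = Cmax,ss·f ≈ 374.205 × 0.0895 ≈ 33.491 mcg/mL.
Trough 33.5 mcg/mL vs MEC 43 mcg/mL: subtherapeutic.

33.5 mcg/mL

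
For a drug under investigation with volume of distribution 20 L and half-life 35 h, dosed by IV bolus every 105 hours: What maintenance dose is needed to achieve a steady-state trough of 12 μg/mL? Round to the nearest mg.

1680 mg

τ/t½ = 105/35 ≈ 3, so f = (1/2)^(105/35) ≈ 0.125000.
Cmin,ss = (D/Vd)·f/(1−f), so D = Cmin,ss·Vd·(1−f)/f.
D = 12 × 20 × (1−f)/f ≈ 12 × 20 × 7.00000 ≈ 1680.00 mg.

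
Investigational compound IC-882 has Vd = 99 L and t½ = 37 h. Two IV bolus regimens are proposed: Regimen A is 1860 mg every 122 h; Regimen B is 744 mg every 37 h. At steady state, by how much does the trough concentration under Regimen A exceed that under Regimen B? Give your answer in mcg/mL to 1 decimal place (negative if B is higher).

-5.4 mcg/mL

Regimen A: f = (1/2)^(122/37) ≈ 0.1017; Cmin,ss = (1860/99)·f/(1−f) ≈ 2.127 mcg/mL.
Regimen B: f = (1/2)^(37/37) ≈ 0.5000; Cmin,ss = (744/99)·f/(1−f) ≈ 7.515 mcg/mL.
Difference ≈ 2.127 − 7.515 ≈ -5.388 mcg/mL.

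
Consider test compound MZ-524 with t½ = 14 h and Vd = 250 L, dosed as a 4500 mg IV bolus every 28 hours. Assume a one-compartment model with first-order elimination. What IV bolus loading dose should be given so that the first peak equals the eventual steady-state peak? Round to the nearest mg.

6000 mg

f = (1/2)^(28/14) ≈ 0.250000; accumulation ratio R = 1/(1−f) ≈ 1.33333.
Loading dose to hit Cmax,ss on first dose: D_load = D_maint·R ≈ 4500 × 1.33333 ≈ 5999.98 mg.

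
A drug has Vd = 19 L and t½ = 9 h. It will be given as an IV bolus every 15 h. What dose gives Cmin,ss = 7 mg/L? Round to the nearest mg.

289 mg

τ/t½ = 15/9 ≈ 1.6667, so f = (1/2)^(15/9) ≈ 0.314980.
Cmin,ss = (D/Vd)·f/(1−f), so D = Cmin,ss·Vd·(1−f)/f.
D = 7 × 19 × (1−f)/f ≈ 7 × 19 × 2.17480 ≈ 289.25 mg.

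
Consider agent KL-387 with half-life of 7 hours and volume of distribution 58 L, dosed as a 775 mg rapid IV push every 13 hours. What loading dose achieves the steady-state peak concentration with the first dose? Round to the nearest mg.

f = (1/2)^(13/7) ≈ 0.276022; accumulation ratio R = 1/(1−f) ≈ 1.38126.
Loading dose to hit Cmax,ss on first dose: D_load = D_maint·R ≈ 775 × 1.38126 ≈ 1070.48 mg.

1070 mg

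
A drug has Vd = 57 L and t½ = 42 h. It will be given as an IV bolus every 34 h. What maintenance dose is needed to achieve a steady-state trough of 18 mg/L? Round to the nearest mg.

772 mg

τ/t½ = 34/42 ≈ 0.80952, so f = (1/2)^(34/42) ≈ 0.570570.
Cmin,ss = (D/Vd)·f/(1−f), so D = Cmin,ss·Vd·(1−f)/f.
D = 18 × 57 × (1−f)/f ≈ 18 × 57 × 0.75263 ≈ 772.20 mg.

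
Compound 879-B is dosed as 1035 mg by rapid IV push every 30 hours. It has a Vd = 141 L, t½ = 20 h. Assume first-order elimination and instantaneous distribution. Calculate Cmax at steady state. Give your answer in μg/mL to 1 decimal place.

11.4 μg/mL

k = ln2/t½ = ln2/20 ≈ 0.034657 h⁻¹; fraction remaining f = e^(−kτ) = e^(−0.034657×30) ≈ 0.3536.
At steady state, accumulation factor R = 1/(1 − e^(−kτ)) ≈ 1.5470.
Each bolus raises the concentration by D/Vd = 1035/141 ≈ 7.340 μg/mL.
Steady-state peak Cmax,ss = C₀·R ≈ 7.340 × 1.5470 ≈ 11.355 μg/mL.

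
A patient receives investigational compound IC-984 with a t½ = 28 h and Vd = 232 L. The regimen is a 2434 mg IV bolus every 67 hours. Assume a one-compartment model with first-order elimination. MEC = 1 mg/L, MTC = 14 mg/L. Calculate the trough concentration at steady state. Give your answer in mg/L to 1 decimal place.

τ/t½ = 67/28 ≈ 2.3929, so fraction remaining f = (1/2)^(67/28) ≈ 0.1904.
At steady state, accumulation factor R = 1/(1 − e^(−kτ)) ≈ 1.2352.
Each bolus raises the concentration by D/Vd = 2434/232 ≈ 10.491 mg/L.
Steady-state peak Cmax,ss = C₀·R ≈ 10.491 × 1.2352 ≈ 12.958 mg/L.
Steady-state trough Cmin,ss = Cmax,ss·f ≈ 12.958 × 0.1904 ≈ 2.467 mg/L.
Trough 2.5 mg/L vs MEC 1 mg/L: adequate.

2.5 mg/L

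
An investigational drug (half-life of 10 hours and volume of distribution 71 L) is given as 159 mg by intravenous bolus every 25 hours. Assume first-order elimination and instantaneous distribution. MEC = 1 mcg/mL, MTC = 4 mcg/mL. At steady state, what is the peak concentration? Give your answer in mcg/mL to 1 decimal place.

τ/t½ = 25/10 ≈ 2.5, so fraction remaining f = (1/2)^(25/10) ≈ 0.1768.
Accumulation ratio R = 1/(1 − f) ≈ 1/0.8232 ≈ 1.2148.
Single-dose peak C₀ = D/Vd = 159/71 ≈ 2.239 mcg/mL.
Steady-state peak Cmax,ss = C₀·R ≈ 2.239 × 1.2148 ≈ 2.720 mcg/mL.
Peak 2.7 mcg/mL vs MTC 4 mcg/mL: below toxic threshold.

2.7 mcg/mL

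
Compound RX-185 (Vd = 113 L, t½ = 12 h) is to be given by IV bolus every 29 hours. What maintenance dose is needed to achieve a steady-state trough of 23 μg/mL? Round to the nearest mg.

τ/t½ = 29/12 ≈ 2.4167, so f = (1/2)^(29/12) ≈ 0.187288.
Cmin,ss = (D/Vd)·f/(1−f), so D = Cmin,ss·Vd·(1−f)/f.
D = 23 × 113 × (1−f)/f ≈ 23 × 113 × 4.33937 ≈ 11278.02 mg.

11278 mg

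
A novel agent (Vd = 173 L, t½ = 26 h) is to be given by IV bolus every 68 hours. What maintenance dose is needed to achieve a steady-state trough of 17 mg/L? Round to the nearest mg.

15081 mg

τ/t½ = 68/26 ≈ 2.6154, so f = (1/2)^(68/26) ≈ 0.163189.
Cmin,ss = (D/Vd)·f/(1−f), so D = Cmin,ss·Vd·(1−f)/f.
D = 17 × 173 × (1−f)/f ≈ 17 × 173 × 5.12786 ≈ 15081.04 mg.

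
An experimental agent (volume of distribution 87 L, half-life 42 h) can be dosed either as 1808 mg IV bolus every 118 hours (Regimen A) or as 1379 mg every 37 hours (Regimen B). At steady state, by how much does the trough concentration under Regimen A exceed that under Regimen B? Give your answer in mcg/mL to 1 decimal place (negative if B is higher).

-15.4 mcg/mL

Regimen A: f = (1/2)^(118/42) ≈ 0.1426; Cmin,ss = (1808/87)·f/(1−f) ≈ 3.456 mcg/mL.
Regimen B: f = (1/2)^(37/42) ≈ 0.5430; Cmin,ss = (1379/87)·f/(1−f) ≈ 18.833 mcg/mL.
Difference ≈ 3.456 − 18.833 ≈ -15.377 mcg/mL.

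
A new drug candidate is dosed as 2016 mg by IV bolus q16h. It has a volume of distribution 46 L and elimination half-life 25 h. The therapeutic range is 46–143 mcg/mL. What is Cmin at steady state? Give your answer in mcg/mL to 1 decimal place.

78.5 mcg/mL

k = ln2/t½ = ln2/25 ≈ 0.027726 h⁻¹; fraction remaining f = e^(−kτ) = e^(−0.027726×16) ≈ 0.6417.
Accumulation ratio R = 1/(1 − f) ≈ 1/0.3583 ≈ 2.7910.
Each bolus raises the concentration by D/Vd = 2016/46 ≈ 43.826 mcg/mL.
Cmax,ss = C₀/(1 − f) ≈ 43.826/0.3583 ≈ 122.316 mcg/mL.
One interval later, Cmin,ss = Cmax,ss·e^(−kτ) ≈ 122.316 × 0.6417 ≈ 78.490 mcg/mL.
Trough 78.5 mcg/mL vs MEC 46 mcg/mL: adequate.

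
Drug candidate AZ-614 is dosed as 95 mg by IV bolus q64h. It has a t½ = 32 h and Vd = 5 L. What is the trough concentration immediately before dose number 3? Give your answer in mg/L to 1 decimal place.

5.9 mg/L

f = (1/2)^(τ/t½) = (1/2)^(64/32) ≈ 0.2500.
C₀ = D/Vd = 95/5 ≈ 19.000 mg/L.
Before the 3rd dose, 2 doses have been given. Superposition: Cmin = C₀·(f + f²).
≈ 19.000 × (0.2500 + 0.0625) ≈ 19.000 × 0.3125 ≈ 5.938 mg/L.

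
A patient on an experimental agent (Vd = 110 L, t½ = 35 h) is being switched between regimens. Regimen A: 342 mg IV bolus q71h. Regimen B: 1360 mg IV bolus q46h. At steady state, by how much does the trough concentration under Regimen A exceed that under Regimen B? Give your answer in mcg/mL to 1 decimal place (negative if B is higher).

Regimen A: f = (1/2)^(71/35) ≈ 0.2451; Cmin,ss = (342/110)·f/(1−f) ≈ 1.009 mcg/mL.
Regimen B: f = (1/2)^(46/35) ≈ 0.4021; Cmin,ss = (1360/110)·f/(1−f) ≈ 8.315 mcg/mL.
Difference ≈ 1.009 − 8.315 ≈ -7.306 mcg/mL.

-7.3 mcg/mL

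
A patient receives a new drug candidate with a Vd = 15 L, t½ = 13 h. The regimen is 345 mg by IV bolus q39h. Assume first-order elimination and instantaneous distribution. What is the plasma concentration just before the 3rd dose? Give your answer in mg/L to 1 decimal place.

3.2 mg/L

f = (1/2)^(τ/t½) = (1/2)^(39/13) ≈ 0.1250.
C₀ = D/Vd = 345/15 ≈ 23.000 mg/L.
Before the 3rd dose, 2 doses have been given. Superposition: Cmin = C₀·(f + f²).
≈ 23.000 × (0.1250 + 0.0156) ≈ 23.000 × 0.1406 ≈ 3.234 mg/L.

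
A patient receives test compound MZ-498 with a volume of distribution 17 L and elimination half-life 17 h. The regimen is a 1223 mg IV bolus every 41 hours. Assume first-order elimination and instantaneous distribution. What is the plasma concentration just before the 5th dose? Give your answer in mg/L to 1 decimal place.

f = (1/2)^(τ/t½) = (1/2)^(41/17) ≈ 0.1879.
C₀ = D/Vd = 1223/17 ≈ 71.941 mg/L.
Before the 5th dose, 4 doses have been given. Superposition: Cmin = C₀·(f + f² + … + f^4).
≈ 71.941 × (0.1879 + 0.0353 + 0.0066 + 0.0012) ≈ 71.941 × 0.2310 ≈ 16.618 mg/L.

16.6 mg/L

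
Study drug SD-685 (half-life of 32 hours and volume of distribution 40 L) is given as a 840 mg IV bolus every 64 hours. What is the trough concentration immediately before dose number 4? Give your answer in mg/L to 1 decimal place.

6.9 mg/L

f = (1/2)^(τ/t½) = (1/2)^(64/32) ≈ 0.2500.
C₀ = D/Vd = 840/40 ≈ 21.000 mg/L.
Before the 4th dose, 3 doses have been given. Superposition: Cmin = C₀·(f + f² + … + f^3).
≈ 21.000 × (0.2500 + 0.0625 + 0.0156) ≈ 21.000 × 0.3281 ≈ 6.890 mg/L.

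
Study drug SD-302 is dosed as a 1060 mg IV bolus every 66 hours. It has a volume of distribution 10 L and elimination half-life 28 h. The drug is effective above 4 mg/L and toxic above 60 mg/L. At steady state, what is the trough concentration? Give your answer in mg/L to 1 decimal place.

τ/t½ = 66/28 ≈ 2.3571, so fraction remaining f = (1/2)^(66/28) ≈ 0.1952.
Accumulation ratio R = 1/(1 − f) ≈ 1/0.8048 ≈ 1.2425.
Single-dose peak C₀ = D/Vd = 1060/10 ≈ 106.000 mg/L.
Steady-state peak Cmax,ss = C₀·R ≈ 106.000 × 1.2425 ≈ 131.705 mg/L.
Steady-state trough Cmin,ss = Cmax,ss·f ≈ 131.705 × 0.1952 ≈ 25.709 mg/L.
Trough 25.7 mg/L vs MEC 4 mg/L: adequate.

25.7 mg/L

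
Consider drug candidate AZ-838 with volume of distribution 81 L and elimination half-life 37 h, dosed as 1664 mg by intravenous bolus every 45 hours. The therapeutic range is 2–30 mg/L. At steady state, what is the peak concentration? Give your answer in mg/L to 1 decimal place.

36.1 mg/L

k = ln2/t½ = ln2/37 ≈ 0.018734 h⁻¹; fraction remaining f = e^(−kτ) = e^(−0.018734×45) ≈ 0.4304.
At steady state, accumulation factor R = 1/(1 − e^(−kτ)) ≈ 1.7556.
Each bolus raises the concentration by D/Vd = 1664/81 ≈ 20.543 mg/L.
Steady-state peak Cmax,ss = C₀·R ≈ 20.543 × 1.7556 ≈ 36.065 mg/L.
Peak 36.1 mg/L vs MTC 30 mg/L: exceeds toxic threshold.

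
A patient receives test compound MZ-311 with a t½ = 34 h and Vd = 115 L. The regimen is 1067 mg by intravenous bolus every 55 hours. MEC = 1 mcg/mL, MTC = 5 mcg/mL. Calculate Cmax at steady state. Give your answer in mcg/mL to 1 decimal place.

13.8 mcg/mL

k = ln2/t½ = ln2/34 ≈ 0.020387 h⁻¹; fraction remaining f = e^(−kτ) = e^(−0.020387×55) ≈ 0.3259.
At steady state, accumulation factor R = 1/(1 − e^(−kτ)) ≈ 1.4835.
Each bolus raises the concentration by D/Vd = 1067/115 ≈ 9.278 mcg/mL.
Cmax,ss = C₀/(1 − f) ≈ 9.278/0.6741 ≈ 13.764 mcg/mL.
Peak 13.8 mcg/mL vs MTC 5 mcg/mL: exceeds toxic threshold.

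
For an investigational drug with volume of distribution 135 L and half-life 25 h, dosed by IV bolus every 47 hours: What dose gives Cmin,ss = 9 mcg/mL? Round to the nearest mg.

3257 mg

τ/t½ = 47/25 ≈ 1.88, so f = (1/2)^(47/25) ≈ 0.271684.
Cmin,ss = (D/Vd)·f/(1−f), so D = Cmin,ss·Vd·(1−f)/f.
D = 9 × 135 × (1−f)/f ≈ 9 × 135 × 2.68075 ≈ 3257.11 mg.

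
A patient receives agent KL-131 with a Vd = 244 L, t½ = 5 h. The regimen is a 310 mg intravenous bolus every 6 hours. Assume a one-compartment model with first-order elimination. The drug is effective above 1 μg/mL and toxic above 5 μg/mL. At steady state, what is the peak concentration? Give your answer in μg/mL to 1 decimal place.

2.2 μg/mL

k = ln2/t½ = ln2/5 ≈ 0.138629 h⁻¹; fraction remaining f = e^(−kτ) = e^(−0.138629×6) ≈ 0.4353.
Accumulation ratio R = 1/(1 − f) ≈ 1/0.5647 ≈ 1.7709.
Single-dose peak C₀ = D/Vd = 310/244 ≈ 1.270 μg/mL.
Steady-state peak Cmax,ss = C₀·R ≈ 1.270 × 1.7709 ≈ 2.249 μg/mL.
Peak 2.2 μg/mL vs MTC 5 μg/mL: below toxic threshold.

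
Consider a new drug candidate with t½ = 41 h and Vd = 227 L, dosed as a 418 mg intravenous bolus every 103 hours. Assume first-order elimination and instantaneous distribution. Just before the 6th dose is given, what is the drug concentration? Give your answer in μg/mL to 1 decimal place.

0.4 μg/mL

f = (1/2)^(τ/t½) = (1/2)^(103/41) ≈ 0.1753.
C₀ = D/Vd = 418/227 ≈ 1.841 μg/mL.
Before the 6th dose, 5 doses have been given. Superposition: Cmin = C₀·(f + f² + … + f^5).
≈ 1.841 × (0.1753 + 0.0307 + 0.0054 + 0.0009 + 0.0002) ≈ 1.841 × 0.2125 ≈ 0.391 μg/mL.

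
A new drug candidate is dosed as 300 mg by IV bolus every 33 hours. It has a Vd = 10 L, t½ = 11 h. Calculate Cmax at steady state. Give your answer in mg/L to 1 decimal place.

τ = 33 h = 3 half-lives, so f = (1/2)^3 = 0.125.
Accumulation ratio R = 1/(1 − f) = 1/0.875 = 8/7.
Single-dose peak C₀ = D/Vd = 300/10 = 30 mg/L.
Steady-state peak Cmax,ss = C₀·R = 30 × 8/7 ≈ 34.286 mg/L.

34.3 mg/L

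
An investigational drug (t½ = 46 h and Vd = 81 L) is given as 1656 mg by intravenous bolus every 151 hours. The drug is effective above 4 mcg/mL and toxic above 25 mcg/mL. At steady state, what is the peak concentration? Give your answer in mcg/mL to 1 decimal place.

22.8 mcg/mL

τ/t½ = 151/46 ≈ 3.2826, so fraction remaining f = (1/2)^(151/46) ≈ 0.1028.
Accumulation ratio R = 1/(1 − f) ≈ 1/0.8972 ≈ 1.1146.
Single-dose peak C₀ = D/Vd = 1656/81 ≈ 20.444 mcg/mL.
Steady-state peak Cmax,ss = C₀·R ≈ 20.444 × 1.1146 ≈ 22.787 mcg/mL.
Peak 22.8 mcg/mL vs MTC 25 mcg/mL: below toxic threshold.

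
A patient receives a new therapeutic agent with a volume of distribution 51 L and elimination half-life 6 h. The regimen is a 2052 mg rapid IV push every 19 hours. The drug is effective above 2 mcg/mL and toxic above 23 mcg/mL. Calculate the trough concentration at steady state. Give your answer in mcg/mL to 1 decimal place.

τ/t½ = 19/6 ≈ 3.1667, so fraction remaining f = (1/2)^(19/6) ≈ 0.1114.
At steady state, accumulation factor R = 1/(1 − e^(−kτ)) ≈ 1.1254.
Single-dose peak C₀ = D/Vd = 2052/51 ≈ 40.235 mcg/mL.
Cmax,ss = C₀/(1 − f) ≈ 40.235/0.8886 ≈ 45.279 mcg/mL.
Steady-state trough Cmin,ss = Cmax,ss·f ≈ 45.279 × 0.1114 ≈ 5.044 mcg/mL.
Trough 5.0 mcg/mL vs MEC 2 mcg/mL: adequate.

5.0 mcg/mL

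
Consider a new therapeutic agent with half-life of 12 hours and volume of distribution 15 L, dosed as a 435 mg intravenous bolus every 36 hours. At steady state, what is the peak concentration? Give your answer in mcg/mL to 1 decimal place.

33.1 mcg/mL

The dosing interval is 3 half-lives, so f = 2^(−3) = 0.125.
Accumulation ratio R = 1/(1 − f) = 1/0.875 = 8/7.
Single-dose peak C₀ = D/Vd = 435/15 = 29 mcg/mL.
Steady-state peak Cmax,ss = C₀·R = 29 × 8/7 ≈ 33.143 mcg/mL.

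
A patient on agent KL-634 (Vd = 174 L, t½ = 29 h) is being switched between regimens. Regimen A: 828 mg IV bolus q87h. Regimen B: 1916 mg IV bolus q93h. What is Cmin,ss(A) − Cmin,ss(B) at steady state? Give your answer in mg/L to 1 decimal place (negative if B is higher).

Regimen A: f = (1/2)^(87/29) ≈ 0.1250; Cmin,ss = (828/174)·f/(1−f) ≈ 0.680 mg/L.
Regimen B: f = (1/2)^(93/29) ≈ 0.1083; Cmin,ss = (1916/174)·f/(1−f) ≈ 1.337 mg/L.
Difference ≈ 0.680 − 1.337 ≈ -0.657 mg/L.

-0.7 mg/L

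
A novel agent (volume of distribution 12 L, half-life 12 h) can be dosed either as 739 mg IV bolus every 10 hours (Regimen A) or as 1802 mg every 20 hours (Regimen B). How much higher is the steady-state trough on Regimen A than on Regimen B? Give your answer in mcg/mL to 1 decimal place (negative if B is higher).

9.7 mcg/mL

Regimen A: f = (1/2)^(10/12) ≈ 0.5612; Cmin,ss = (739/12)·f/(1−f) ≈ 78.762 mcg/mL.
Regimen B: f = (1/2)^(20/12) ≈ 0.3150; Cmin,ss = (1802/12)·f/(1−f) ≈ 69.055 mcg/mL.
Difference ≈ 78.762 − 69.055 ≈ 9.707 mcg/mL.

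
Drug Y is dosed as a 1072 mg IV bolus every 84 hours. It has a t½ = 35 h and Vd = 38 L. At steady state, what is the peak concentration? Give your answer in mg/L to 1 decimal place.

34.8 mg/L

τ/t½ = 84/35 ≈ 2.4, so fraction remaining f = (1/2)^(84/35) ≈ 0.1895.
At steady state, accumulation factor R = 1/(1 − e^(−kτ)) ≈ 1.2338.
Single-dose peak C₀ = D/Vd = 1072/38 ≈ 28.211 mg/L.
Steady-state peak Cmax,ss = C₀·R ≈ 28.211 × 1.2338 ≈ 34.807 mg/L.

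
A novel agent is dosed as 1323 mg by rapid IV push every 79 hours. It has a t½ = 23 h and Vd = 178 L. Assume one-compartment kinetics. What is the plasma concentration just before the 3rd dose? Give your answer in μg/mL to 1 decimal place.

0.8 μg/mL

f = (1/2)^(τ/t½) = (1/2)^(79/23) ≈ 0.0925.
C₀ = D/Vd = 1323/178 ≈ 7.433 μg/mL.
Before the 3rd dose, 2 doses have been given. Superposition: Cmin = C₀·(f + f²).
≈ 7.433 × (0.0925 + 0.0086) ≈ 7.433 × 0.1011 ≈ 0.751 μg/mL.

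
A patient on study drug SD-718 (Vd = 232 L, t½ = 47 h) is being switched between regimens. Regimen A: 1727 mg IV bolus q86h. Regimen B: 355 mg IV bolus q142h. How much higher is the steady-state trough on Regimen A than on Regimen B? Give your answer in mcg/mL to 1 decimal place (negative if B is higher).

2.7 mcg/mL

Regimen A: f = (1/2)^(86/47) ≈ 0.2813; Cmin,ss = (1727/232)·f/(1−f) ≈ 2.914 mcg/mL.
Regimen B: f = (1/2)^(142/47) ≈ 0.1232; Cmin,ss = (355/232)·f/(1−f) ≈ 0.215 mcg/mL.
Difference ≈ 2.914 − 0.215 ≈ 2.699 mcg/mL.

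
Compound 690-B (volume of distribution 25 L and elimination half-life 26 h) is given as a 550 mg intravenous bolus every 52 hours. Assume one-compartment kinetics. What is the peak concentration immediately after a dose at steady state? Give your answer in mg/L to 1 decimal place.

29.3 mg/L

τ = 52 h = 2 half-lives, so f = (1/2)^2 = 0.25.
Accumulation ratio R = 1/(1 − f) = 1/0.75 = 4/3.
Single-dose peak C₀ = D/Vd = 550/25 = 22 mg/L.
Steady-state peak Cmax,ss = C₀·R = 22 × 4/3 ≈ 29.333 mg/L.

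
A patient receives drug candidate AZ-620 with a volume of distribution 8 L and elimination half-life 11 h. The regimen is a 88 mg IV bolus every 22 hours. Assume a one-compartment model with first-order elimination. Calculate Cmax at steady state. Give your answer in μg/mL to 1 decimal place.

14.7 μg/mL

τ = 22 h = 2 half-lives, so f = (1/2)^2 = 0.25.
At steady state, R = 1/(1 − 0.25) = 4/3.
Single-dose peak C₀ = D/Vd = 88/8 = 11 μg/mL.
Steady-state peak Cmax,ss = C₀·R = 11 × 4/3 ≈ 14.667 μg/mL.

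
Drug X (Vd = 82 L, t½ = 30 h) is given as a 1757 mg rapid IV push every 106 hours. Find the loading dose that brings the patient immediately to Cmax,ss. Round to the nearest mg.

1923 mg

f = (1/2)^(106/30) ≈ 0.086370; accumulation ratio R = 1/(1−f) ≈ 1.09453.
Loading dose to hit Cmax,ss on first dose: D_load = D_maint·R ≈ 1757 × 1.09453 ≈ 1923.09 mg.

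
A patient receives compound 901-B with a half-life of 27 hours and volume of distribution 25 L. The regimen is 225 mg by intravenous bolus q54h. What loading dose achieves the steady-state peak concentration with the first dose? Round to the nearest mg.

300 mg

f = (1/2)^(54/27) ≈ 0.250000; accumulation ratio R = 1/(1−f) ≈ 1.33333.
Loading dose to hit Cmax,ss on first dose: D_load = D_maint·R ≈ 225 × 1.33333 ≈ 300.00 mg.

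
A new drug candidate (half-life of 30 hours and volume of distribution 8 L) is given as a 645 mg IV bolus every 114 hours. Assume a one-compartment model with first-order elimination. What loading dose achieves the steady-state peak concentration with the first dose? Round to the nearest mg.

f = (1/2)^(114/30) ≈ 0.071794; accumulation ratio R = 1/(1−f) ≈ 1.07735.
Loading dose to hit Cmax,ss on first dose: D_load = D_maint·R ≈ 645 × 1.07735 ≈ 694.89 mg.

695 mg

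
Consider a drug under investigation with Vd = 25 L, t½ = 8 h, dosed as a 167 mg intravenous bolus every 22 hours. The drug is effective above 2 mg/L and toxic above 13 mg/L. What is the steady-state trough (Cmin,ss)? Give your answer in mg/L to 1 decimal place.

1.2 mg/L

Over one 22-h interval, 22/8 ≈ 2.75 half-lives elapse, leaving f ≈ 0.1487 of each dose.
At steady state, accumulation factor R = 1/(1 − e^(−kτ)) ≈ 1.1747.
Single-dose peak C₀ = D/Vd = 167/25 ≈ 6.680 mg/L.
Cmax,ss = C₀/(1 − f) ≈ 6.680/0.8513 ≈ 7.847 mg/L.
Steady-state trough Cmin,ss = Cmax,ss·f ≈ 7.847 × 0.1487 ≈ 1.167 mg/L.
Trough 1.2 mg/L vs MEC 2 mg/L: subtherapeutic.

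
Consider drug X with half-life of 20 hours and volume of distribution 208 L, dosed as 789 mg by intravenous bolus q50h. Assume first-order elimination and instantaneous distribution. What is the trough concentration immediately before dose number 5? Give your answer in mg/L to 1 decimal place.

f = (1/2)^(τ/t½) = (1/2)^(50/20) ≈ 0.1768.
C₀ = D/Vd = 789/208 ≈ 3.793 mg/L.
Before the 5th dose, 4 doses have been given. Superposition: Cmin = C₀·(f + f² + … + f^4).
≈ 3.793 × (0.1768 + 0.0313 + 0.0055 + 0.0010) ≈ 3.793 × 0.2146 ≈ 0.814 mg/L.

0.8 mg/L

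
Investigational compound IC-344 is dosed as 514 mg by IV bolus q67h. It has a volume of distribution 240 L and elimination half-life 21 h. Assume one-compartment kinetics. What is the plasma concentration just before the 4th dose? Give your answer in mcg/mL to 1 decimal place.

f = (1/2)^(τ/t½) = (1/2)^(67/21) ≈ 0.1095.
C₀ = D/Vd = 514/240 ≈ 2.142 mcg/mL.
Before the 4th dose, 3 doses have been given. Superposition: Cmin = C₀·(f + f² + … + f^3).
≈ 2.142 × (0.1095 + 0.0120 + 0.0013) ≈ 2.142 × 0.1228 ≈ 0.263 mcg/mL.

0.3 mcg/mL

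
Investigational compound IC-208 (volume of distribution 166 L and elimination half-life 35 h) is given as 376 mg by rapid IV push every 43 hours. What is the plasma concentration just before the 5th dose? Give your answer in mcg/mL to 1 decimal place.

f = (1/2)^(τ/t½) = (1/2)^(43/35) ≈ 0.4267.
C₀ = D/Vd = 376/166 ≈ 2.265 mcg/mL.
Before the 5th dose, 4 doses have been given. Superposition: Cmin = C₀·(f + f² + … + f^4).
≈ 2.265 × (0.4267 + 0.1821 + 0.0777 + 0.0332) ≈ 2.265 × 0.7197 ≈ 1.630 mcg/mL.

1.6 mcg/mL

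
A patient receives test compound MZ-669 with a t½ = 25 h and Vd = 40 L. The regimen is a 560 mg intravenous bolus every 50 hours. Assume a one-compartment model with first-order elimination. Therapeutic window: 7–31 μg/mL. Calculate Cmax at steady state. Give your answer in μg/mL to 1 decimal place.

τ = 50 h = 2 half-lives, so f = (1/2)^2 = 0.25.
At steady state, R = 1/(1 − 0.25) = 4/3.
Single-dose peak C₀ = D/Vd = 560/40 = 14 μg/mL.
Steady-state peak Cmax,ss = C₀·R = 14 × 4/3 ≈ 18.667 μg/mL.
Peak 18.7 μg/mL vs MTC 31 μg/mL: below toxic threshold.

18.7 μg/mL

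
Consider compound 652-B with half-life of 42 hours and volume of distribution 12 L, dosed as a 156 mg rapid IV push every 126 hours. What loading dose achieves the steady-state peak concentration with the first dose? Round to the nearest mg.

178 mg

f = (1/2)^(126/42) ≈ 0.125000; accumulation ratio R = 1/(1−f) ≈ 1.14286.
Loading dose to hit Cmax,ss on first dose: D_load = D_maint·R ≈ 156 × 1.14286 ≈ 178.29 mg.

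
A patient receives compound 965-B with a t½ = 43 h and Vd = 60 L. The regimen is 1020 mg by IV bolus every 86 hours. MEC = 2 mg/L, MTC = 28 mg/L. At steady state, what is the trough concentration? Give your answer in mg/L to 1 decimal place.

The dosing interval is 2 half-lives, so f = 2^(−2) = 0.25.
Accumulation ratio R = 1/(1 − f) = 1/0.75 = 4/3.
Single-dose peak C₀ = D/Vd = 1020/60 = 17 mg/L.
Steady-state peak Cmax,ss = C₀·R = 17 × 4/3 ≈ 22.667 mg/L.
Steady-state trough Cmin,ss = Cmax,ss·f ≈ 22.667 × 0.25 ≈ 5.667 mg/L.
Trough 5.7 mg/L vs MEC 2 mg/L: adequate.

5.7 mg/L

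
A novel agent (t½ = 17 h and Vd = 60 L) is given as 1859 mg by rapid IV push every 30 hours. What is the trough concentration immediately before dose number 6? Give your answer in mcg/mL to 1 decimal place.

f = (1/2)^(τ/t½) = (1/2)^(30/17) ≈ 0.2943.
C₀ = D/Vd = 1859/60 ≈ 30.983 mcg/mL.
Before the 6th dose, 5 doses have been given. Superposition: Cmin = C₀·(f + f² + … + f^5).
≈ 30.983 × (0.2943 + 0.0866 + 0.0255 + 0.0075 + 0.0022) ≈ 30.983 × 0.4161 ≈ 12.892 mcg/mL.

12.9 mcg/mL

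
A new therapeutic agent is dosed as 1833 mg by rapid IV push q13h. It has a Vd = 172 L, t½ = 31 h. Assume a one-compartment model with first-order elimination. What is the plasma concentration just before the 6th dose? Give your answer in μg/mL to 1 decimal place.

f = (1/2)^(τ/t½) = (1/2)^(13/31) ≈ 0.7478.
C₀ = D/Vd = 1833/172 ≈ 10.657 μg/mL.
Before the 6th dose, 5 doses have been given. Superposition: Cmin = C₀·(f + f² + … + f^5).
≈ 10.657 × (0.7478 + 0.5592 + 0.4182 + 0.3127 + 0.2338) ≈ 10.657 × 2.2717 ≈ 24.210 μg/mL.

24.2 μg/mL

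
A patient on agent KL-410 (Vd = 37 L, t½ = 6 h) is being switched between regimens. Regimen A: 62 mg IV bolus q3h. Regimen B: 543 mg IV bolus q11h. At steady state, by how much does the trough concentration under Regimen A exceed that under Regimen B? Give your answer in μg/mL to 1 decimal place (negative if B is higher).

-1.7 μg/mL

Regimen A: f = (1/2)^(3/6) ≈ 0.7071; Cmin,ss = (62/37)·f/(1−f) ≈ 4.045 μg/mL.
Regimen B: f = (1/2)^(11/6) ≈ 0.2806; Cmin,ss = (543/37)·f/(1−f) ≈ 5.724 μg/mL.
Difference ≈ 4.045 − 5.724 ≈ -1.679 μg/mL.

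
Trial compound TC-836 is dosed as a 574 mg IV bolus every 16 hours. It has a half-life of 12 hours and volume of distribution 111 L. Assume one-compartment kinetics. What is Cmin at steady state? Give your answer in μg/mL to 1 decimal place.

τ/t½ = 16/12 ≈ 1.3333, so fraction remaining f = (1/2)^(16/12) ≈ 0.3969.
Single-dose peak C₀ = D/Vd = 574/111 ≈ 5.171 μg/mL.
Steady-state trough Cmin,ss = C₀·f/(1−f) ≈ 5.171 × 0.3969/0.6031 ≈ 3.403 μg/mL.

3.4 μg/mL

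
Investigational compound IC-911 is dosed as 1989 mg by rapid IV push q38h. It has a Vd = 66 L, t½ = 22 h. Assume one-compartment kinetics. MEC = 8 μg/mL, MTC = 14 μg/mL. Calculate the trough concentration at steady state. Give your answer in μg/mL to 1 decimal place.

Over one 38-h interval, 38/22 ≈ 1.7273 half-lives elapse, leaving f ≈ 0.3020 of each dose.
Each bolus raises the concentration by D/Vd = 1989/66 ≈ 30.136 μg/mL.
Steady-state trough Cmin,ss = C₀·f/(1−f) ≈ 30.136 × 0.3020/0.6980 ≈ 13.039 μg/mL.
Trough 13.0 μg/mL vs MEC 8 μg/mL: adequate.

13.0 μg/mL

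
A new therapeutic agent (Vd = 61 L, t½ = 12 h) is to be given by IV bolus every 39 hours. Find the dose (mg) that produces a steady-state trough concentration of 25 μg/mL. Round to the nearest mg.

12983 mg

τ/t½ = 39/12 ≈ 3.25, so f = (1/2)^(39/12) ≈ 0.105112.
Cmin,ss = (D/Vd)·f/(1−f), so D = Cmin,ss·Vd·(1−f)/f.
D = 25 × 61 × (1−f)/f ≈ 25 × 61 × 8.51366 ≈ 12983.33 mg.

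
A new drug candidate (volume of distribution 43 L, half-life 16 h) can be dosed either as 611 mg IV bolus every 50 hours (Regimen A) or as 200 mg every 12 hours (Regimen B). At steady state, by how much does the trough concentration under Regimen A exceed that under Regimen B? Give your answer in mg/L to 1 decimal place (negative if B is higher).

Regimen A: f = (1/2)^(50/16) ≈ 0.1146; Cmin,ss = (611/43)·f/(1−f) ≈ 1.839 mg/L.
Regimen B: f = (1/2)^(12/16) ≈ 0.5946; Cmin,ss = (200/43)·f/(1−f) ≈ 6.822 mg/L.
Difference ≈ 1.839 − 6.822 ≈ -4.983 mg/L.

-5.0 mg/L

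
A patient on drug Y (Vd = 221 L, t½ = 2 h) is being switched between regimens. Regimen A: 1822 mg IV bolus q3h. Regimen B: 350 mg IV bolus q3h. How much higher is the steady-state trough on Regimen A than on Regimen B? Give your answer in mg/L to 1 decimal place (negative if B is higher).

3.6 mg/L

Regimen A: f = (1/2)^(3/2) ≈ 0.3536; Cmin,ss = (1822/221)·f/(1−f) ≈ 4.510 mg/L.
Regimen B: f = (1/2)^(3/2) ≈ 0.3536; Cmin,ss = (350/221)·f/(1−f) ≈ 0.866 mg/L.
Difference ≈ 4.510 − 0.866 ≈ 3.644 mg/L.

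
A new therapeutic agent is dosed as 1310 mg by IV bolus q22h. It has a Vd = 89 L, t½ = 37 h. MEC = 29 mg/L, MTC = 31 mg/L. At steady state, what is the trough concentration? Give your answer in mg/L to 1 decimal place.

28.9 mg/L

k = ln2/t½ = ln2/37 ≈ 0.018734 h⁻¹; fraction remaining f = e^(−kτ) = e^(−0.018734×22) ≈ 0.6622.
Accumulation ratio R = 1/(1 − f) ≈ 1/0.3378 ≈ 2.9603.
Each bolus raises the concentration by D/Vd = 1310/89 ≈ 14.719 mg/L.
Cmax,ss = C₀/(1 − f) ≈ 14.719/0.3378 ≈ 43.573 mg/L.
One interval later, Cmin,ss = Cmax,ss·e^(−kτ) ≈ 43.573 × 0.6622 ≈ 28.854 mg/L.
Trough 28.9 mg/L vs MEC 29 mg/L: subtherapeutic.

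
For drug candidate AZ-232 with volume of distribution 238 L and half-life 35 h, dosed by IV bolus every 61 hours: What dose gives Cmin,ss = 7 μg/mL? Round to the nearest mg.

3910 mg

τ/t½ = 61/35 ≈ 1.7429, so f = (1/2)^(61/35) ≈ 0.298777.
Cmin,ss = (D/Vd)·f/(1−f), so D = Cmin,ss·Vd·(1−f)/f.
D = 7 × 238 × (1−f)/f ≈ 7 × 238 × 2.34698 ≈ 3910.07 mg.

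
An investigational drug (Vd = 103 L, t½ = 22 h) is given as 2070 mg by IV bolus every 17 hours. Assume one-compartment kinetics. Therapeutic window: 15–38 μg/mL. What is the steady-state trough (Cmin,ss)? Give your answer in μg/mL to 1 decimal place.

Over one 17-h interval, 17/22 ≈ 0.77273 half-lives elapse, leaving f ≈ 0.5853 of each dose.
Single-dose peak C₀ = D/Vd = 2070/103 ≈ 20.097 μg/mL.
Steady-state trough Cmin,ss = C₀·f/(1−f) ≈ 20.097 × 0.5853/0.4147 ≈ 28.365 μg/mL.
Trough 28.4 μg/mL vs MEC 15 μg/mL: adequate.

28.4 μg/mL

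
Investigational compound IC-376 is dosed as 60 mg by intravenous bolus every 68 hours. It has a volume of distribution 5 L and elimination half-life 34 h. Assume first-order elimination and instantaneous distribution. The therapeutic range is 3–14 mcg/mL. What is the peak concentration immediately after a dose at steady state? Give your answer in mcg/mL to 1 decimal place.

16.0 mcg/mL

The dosing interval is 2 half-lives, so f = 2^(−2) = 0.25.
At steady state, R = 1/(1 − 0.25) = 4/3.
Single-dose peak C₀ = D/Vd = 60/5 = 12 mcg/mL.
Steady-state peak Cmax,ss = C₀·R = 12 × 4/3 ≈ 16.000 mcg/mL.
Peak 16.0 mcg/mL vs MTC 14 mcg/mL: exceeds toxic threshold.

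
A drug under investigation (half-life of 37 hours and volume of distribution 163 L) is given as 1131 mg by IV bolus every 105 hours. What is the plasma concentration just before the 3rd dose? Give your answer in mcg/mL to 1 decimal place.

1.1 mcg/mL

f = (1/2)^(τ/t½) = (1/2)^(105/37) ≈ 0.1399.
C₀ = D/Vd = 1131/163 ≈ 6.939 mcg/mL.
Before the 3rd dose, 2 doses have been given. Superposition: Cmin = C₀·(f + f²).
≈ 6.939 × (0.1399 + 0.0196) ≈ 6.939 × 0.1595 ≈ 1.107 mcg/mL.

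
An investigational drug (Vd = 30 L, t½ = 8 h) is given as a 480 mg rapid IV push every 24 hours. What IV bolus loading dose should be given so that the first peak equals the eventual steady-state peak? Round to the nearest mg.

f = (1/2)^(24/8) ≈ 0.125000; accumulation ratio R = 1/(1−f) ≈ 1.14286.
Loading dose to hit Cmax,ss on first dose: D_load = D_maint·R ≈ 480 × 1.14286 ≈ 548.57 mg.

549 mg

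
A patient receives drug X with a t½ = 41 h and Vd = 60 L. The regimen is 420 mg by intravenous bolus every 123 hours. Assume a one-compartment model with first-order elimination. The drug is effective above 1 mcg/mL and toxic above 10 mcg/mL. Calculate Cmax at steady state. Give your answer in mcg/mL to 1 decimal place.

τ = 123 h = 3 half-lives, so f = (1/2)^3 = 0.125.
Accumulation ratio R = 1/(1 − f) = 1/0.875 = 8/7.
Single-dose peak C₀ = D/Vd = 420/60 = 7 mcg/mL.
Steady-state peak Cmax,ss = C₀·R = 7 × 8/7 ≈ 8.000 mcg/mL.
Peak 8.0 mcg/mL vs MTC 10 mcg/mL: below toxic threshold.

8.0 mcg/mL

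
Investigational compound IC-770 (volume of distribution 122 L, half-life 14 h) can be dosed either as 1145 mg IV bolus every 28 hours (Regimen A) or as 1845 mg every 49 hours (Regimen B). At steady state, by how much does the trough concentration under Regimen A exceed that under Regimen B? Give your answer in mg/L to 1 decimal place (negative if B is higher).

1.7 mg/L

Regimen A: f = (1/2)^(28/14) ≈ 0.2500; Cmin,ss = (1145/122)·f/(1−f) ≈ 3.128 mg/L.
Regimen B: f = (1/2)^(49/14) ≈ 0.0884; Cmin,ss = (1845/122)·f/(1−f) ≈ 1.467 mg/L.
Difference ≈ 3.128 − 1.467 ≈ 1.661 mg/L.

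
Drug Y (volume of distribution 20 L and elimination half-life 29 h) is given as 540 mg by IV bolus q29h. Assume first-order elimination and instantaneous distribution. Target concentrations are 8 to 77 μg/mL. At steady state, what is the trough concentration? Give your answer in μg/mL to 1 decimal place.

27.0 μg/mL

The dosing interval is 1 half-life, so f = 2^(−1) = 0.5.
Accumulation ratio R = 1/(1 − f) = 1/0.5 = 2/1.
Single-dose peak C₀ = D/Vd = 540/20 = 27 μg/mL.
Steady-state peak Cmax,ss = C₀·R = 27 × 2/1 ≈ 54.000 μg/mL.
Steady-state trough Cmin,ss = Cmax,ss·f ≈ 54.000 × 0.5 ≈ 27.000 μg/mL.
Trough 27.0 μg/mL vs MEC 8 μg/mL: adequate.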